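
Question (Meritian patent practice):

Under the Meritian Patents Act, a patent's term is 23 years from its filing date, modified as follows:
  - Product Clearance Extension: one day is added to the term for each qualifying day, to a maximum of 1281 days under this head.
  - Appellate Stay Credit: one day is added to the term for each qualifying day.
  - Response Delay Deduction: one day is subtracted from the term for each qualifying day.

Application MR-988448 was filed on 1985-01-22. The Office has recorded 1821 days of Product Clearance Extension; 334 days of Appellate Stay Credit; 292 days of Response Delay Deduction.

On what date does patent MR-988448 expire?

Base term: filing date + 23 years → 22 January 2008.
Product Clearance Extension: 1821 days claimed exceeds the 1281-day cap, so +1281 days → 26 July 2011.
Appellate Stay Credit: +334 days → 24 June 2012.
Response Delay Deduction: −292 days → 6 September 2011.

September 6, 2011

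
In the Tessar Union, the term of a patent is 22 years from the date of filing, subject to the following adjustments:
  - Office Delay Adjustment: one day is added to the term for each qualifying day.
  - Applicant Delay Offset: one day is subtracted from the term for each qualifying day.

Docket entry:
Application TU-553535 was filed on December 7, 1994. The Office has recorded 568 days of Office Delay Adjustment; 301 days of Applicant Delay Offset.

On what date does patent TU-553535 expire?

2017-08-31

Base term: filing date + 22 years → 7 December 2016.
Office Delay Adjustment: +568 days → 28 June 2018.
Applicant Delay Offset: −301 days → 31 August 2017.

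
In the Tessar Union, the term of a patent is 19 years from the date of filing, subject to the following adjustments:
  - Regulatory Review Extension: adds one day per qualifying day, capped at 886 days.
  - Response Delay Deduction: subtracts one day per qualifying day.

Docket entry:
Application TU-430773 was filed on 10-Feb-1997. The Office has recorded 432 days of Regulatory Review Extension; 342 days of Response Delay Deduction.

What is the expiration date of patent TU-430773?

2016-05-10

Base term: filing date + 19 years → 10 February 2016.
Regulatory Review Extension: 432 days (within the 886-day cap) → +432 days → 17 April 2017.
Response Delay Deduction: −342 days → 10 May 2016.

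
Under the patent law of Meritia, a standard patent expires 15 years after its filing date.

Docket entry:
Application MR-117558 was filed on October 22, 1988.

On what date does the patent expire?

2003-10-22

Filing date + 15 years → 22 October 2003.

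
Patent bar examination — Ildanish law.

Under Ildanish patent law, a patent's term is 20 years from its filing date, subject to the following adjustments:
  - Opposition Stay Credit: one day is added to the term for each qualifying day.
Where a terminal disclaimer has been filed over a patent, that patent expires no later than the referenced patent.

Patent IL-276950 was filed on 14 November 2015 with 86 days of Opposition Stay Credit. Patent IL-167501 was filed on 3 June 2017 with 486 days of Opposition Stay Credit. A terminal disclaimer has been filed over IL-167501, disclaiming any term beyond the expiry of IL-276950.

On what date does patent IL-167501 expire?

Natural term of IL-167501:
  Base: filing + 20 years → 3 June 2037.
  Opposition Stay Credit: +486 days → 2 October 2038.
Expiry of referenced patent IL-276950:
  Base: filing + 20 years → 14 November 2035.
  Opposition Stay Credit: +86 days → 8 February 2036.
Terminal disclaimer: IL-167501 expires on the earlier of 2 October 2038 and 8 February 2036.

February 8, 2036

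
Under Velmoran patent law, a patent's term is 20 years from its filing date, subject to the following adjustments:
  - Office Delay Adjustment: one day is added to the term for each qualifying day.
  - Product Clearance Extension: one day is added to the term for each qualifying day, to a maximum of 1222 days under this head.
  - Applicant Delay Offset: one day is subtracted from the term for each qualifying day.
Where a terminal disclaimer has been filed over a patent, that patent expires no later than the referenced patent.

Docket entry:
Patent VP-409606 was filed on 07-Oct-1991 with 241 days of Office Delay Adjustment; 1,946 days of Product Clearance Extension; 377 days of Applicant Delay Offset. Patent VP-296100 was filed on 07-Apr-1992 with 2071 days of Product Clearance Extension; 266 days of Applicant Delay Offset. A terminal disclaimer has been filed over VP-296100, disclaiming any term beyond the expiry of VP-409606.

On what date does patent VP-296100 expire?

2014-09-27

Natural term of VP-296100:
  Base: filing + 20 years → 7 April 2012.
  Product Clearance Extension: 2071 days claimed exceeds the 1222-day cap, so +1222 days → 12 August 2015.
  Applicant Delay Offset: −266 days → 19 November 2014.
Expiry of referenced patent VP-409606:
  Base: filing + 20 years → 7 October 2011.
  Office Delay Adjustment: +241 days → 4 June 2012.
  Product Clearance Extension: 1946 days claimed exceeds the 1222-day cap, so +1222 days → 9 October 2015.
  Applicant Delay Offset: −377 days → 27 September 2014.
Terminal disclaimer: VP-296100 expires on the earlier of 19 November 2014 and 27 September 2014.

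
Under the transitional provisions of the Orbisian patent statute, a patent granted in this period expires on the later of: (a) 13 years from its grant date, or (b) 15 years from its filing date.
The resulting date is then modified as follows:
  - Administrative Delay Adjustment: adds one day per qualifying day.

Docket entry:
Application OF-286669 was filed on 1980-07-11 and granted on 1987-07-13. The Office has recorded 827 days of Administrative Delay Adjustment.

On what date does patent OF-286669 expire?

(a) grant + 13 years → 13 July 2000.
(b) filing + 15 years → 11 July 1995.
Later of the two: 13 July 2000.
Administrative Delay Adjustment: +827 days → 18 October 2002.

2002-10-18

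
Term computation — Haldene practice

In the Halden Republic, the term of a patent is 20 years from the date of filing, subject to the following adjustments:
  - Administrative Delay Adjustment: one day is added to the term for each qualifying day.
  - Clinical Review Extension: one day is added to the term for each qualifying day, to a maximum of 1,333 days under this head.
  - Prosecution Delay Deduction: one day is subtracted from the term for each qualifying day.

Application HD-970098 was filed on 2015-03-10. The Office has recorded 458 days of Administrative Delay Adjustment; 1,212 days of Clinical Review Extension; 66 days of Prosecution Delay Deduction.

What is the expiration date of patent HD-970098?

2039-07-31

Base term: filing date + 20 years → 10 March 2035.
Administrative Delay Adjustment: +458 days → 10 June 2036.
Clinical Review Extension: 1212 days (within the 1333-day cap) → +1212 days → 5 October 2039.
Prosecution Delay Deduction: −66 days → 31 July 2039.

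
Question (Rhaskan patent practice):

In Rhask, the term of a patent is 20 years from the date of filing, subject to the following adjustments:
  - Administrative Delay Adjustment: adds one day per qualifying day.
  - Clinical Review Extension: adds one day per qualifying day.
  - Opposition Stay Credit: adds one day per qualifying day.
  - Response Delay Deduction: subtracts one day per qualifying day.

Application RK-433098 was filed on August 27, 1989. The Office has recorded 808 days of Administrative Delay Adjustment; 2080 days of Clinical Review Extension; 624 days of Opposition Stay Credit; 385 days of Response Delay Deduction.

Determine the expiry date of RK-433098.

2018-03-20

Base term: filing date + 20 years → 27 August 2009.
Administrative Delay Adjustment: +808 days → 13 November 2011.
Clinical Review Extension: +2080 days → 24 July 2017.
Opposition Stay Credit: +624 days → 9 April 2019.
Response Delay Deduction: −385 days → 20 March 2018.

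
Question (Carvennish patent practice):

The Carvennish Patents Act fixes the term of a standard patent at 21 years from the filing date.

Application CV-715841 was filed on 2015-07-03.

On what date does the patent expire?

2036-07-03

Filing date + 21 years → 3 July 2036.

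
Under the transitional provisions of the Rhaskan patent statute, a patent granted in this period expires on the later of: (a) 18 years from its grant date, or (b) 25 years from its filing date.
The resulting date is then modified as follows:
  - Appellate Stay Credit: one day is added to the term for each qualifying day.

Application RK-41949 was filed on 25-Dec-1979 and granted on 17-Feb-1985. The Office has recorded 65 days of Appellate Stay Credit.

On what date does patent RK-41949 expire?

(a) grant + 18 years → 17 February 2003.
(b) filing + 25 years → 25 December 2004.
Later of the two: 25 December 2004.
Appellate Stay Credit: +65 days → 28 February 2005.

2005-02-28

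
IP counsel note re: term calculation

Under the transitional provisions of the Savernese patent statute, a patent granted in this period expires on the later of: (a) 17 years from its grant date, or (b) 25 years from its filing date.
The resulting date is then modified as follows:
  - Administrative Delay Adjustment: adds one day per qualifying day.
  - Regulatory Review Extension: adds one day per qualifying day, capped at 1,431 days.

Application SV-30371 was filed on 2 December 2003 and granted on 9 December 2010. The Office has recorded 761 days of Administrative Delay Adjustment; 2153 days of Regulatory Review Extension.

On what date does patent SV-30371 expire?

December 3, 2034

(a) grant + 17 years → 9 December 2027.
(b) filing + 25 years → 2 December 2028.
Later of the two: 2 December 2028.
Administrative Delay Adjustment: +761 days → 2 January 2031.
Regulatory Review Extension: 2153 days claimed exceeds the 1431-day cap, so +1431 days → 3 December 2034.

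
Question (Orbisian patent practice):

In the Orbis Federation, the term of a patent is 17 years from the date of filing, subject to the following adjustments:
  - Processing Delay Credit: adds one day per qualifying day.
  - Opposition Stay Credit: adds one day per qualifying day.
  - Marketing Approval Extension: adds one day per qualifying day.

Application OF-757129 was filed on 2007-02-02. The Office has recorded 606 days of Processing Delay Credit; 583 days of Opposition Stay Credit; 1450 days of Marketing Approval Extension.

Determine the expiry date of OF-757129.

Base term: filing date + 17 years → 2 February 2024.
Processing Delay Credit: +606 days → 30 September 2025.
Opposition Stay Credit: +583 days → 6 May 2027.
Marketing Approval Extension: +1450 days → 25 April 2031.

2031-04-25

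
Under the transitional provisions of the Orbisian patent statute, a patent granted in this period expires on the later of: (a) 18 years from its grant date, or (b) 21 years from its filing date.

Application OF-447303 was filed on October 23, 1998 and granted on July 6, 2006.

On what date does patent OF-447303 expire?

2024-07-06

(a) grant + 18 years → 6 July 2024.
(b) filing + 21 years → 23 October 2019.
Later of the two: 6 July 2024.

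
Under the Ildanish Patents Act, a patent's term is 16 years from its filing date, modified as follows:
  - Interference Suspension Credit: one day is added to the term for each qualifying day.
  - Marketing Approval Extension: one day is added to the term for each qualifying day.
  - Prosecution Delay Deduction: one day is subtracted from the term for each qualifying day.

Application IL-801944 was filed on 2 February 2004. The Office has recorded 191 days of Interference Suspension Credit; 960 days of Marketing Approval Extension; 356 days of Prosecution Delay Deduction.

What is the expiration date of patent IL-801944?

Base term: filing date + 16 years → 2 February 2020.
Interference Suspension Credit: +191 days → 11 August 2020.
Marketing Approval Extension: +960 days → 29 March 2023.
Prosecution Delay Deduction: −356 days → 7 April 2022.

April 7, 2022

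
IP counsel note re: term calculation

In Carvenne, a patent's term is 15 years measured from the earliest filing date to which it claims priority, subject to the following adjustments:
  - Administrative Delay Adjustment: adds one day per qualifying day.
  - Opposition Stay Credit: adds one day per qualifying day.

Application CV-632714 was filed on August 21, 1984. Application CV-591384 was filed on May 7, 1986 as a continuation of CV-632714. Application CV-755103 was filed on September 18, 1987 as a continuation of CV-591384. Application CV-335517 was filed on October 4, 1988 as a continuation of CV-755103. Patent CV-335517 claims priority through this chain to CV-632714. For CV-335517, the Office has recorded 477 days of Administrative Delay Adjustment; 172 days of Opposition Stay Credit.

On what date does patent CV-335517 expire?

Earliest priority filing: 21 August 1984.
Base term: 21 August 1984 + 15 years → 21 August 1999.
Administrative Delay Adjustment: +477 days → 10 December 2000.
Opposition Stay Credit: +172 days → 31 May 2001.

2001-05-31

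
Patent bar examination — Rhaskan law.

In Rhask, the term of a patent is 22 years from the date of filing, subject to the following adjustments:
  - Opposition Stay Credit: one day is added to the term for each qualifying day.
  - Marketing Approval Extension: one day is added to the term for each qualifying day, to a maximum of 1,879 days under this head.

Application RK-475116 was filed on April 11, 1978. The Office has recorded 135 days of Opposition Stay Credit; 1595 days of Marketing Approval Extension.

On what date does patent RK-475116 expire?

2005-01-05

Base term: filing date + 22 years → 11 April 2000.
Opposition Stay Credit: +135 days → 24 August 2000.
Marketing Approval Extension: 1595 days (within the 1879-day cap) → +1595 days → 5 January 2005.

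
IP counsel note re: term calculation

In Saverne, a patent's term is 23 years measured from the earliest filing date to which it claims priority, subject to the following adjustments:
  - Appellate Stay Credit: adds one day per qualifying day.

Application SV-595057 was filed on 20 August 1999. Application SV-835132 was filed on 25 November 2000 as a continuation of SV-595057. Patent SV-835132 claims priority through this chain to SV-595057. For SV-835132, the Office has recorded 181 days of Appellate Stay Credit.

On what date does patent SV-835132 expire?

Earliest priority filing: 20 August 1999.
Base term: 20 August 1999 + 23 years → 20 August 2022.
Appellate Stay Credit: +181 days → 17 February 2023.

February 17, 2023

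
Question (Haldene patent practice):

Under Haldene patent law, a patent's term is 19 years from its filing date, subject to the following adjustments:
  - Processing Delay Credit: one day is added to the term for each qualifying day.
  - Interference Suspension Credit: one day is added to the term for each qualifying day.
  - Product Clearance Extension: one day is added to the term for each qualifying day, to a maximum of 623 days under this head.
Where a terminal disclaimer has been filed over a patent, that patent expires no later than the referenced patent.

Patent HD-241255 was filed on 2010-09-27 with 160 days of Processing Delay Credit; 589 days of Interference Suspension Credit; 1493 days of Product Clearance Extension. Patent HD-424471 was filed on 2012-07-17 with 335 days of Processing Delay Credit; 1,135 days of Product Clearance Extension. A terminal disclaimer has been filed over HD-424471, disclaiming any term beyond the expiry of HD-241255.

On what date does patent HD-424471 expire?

Natural term of HD-424471:
  Base: filing + 19 years → 17 July 2031.
  Processing Delay Credit: +335 days → 16 June 2032.
  Product Clearance Extension: 1135 days claimed exceeds the 623-day cap, so +623 days → 1 March 2034.
Expiry of referenced patent HD-241255:
  Base: filing + 19 years → 27 September 2029.
  Processing Delay Credit: +160 days → 6 March 2030.
  Interference Suspension Credit: +589 days → 16 October 2031.
  Product Clearance Extension: 1493 days claimed exceeds the 623-day cap, so +623 days → 30 June 2033.
Terminal disclaimer: HD-424471 expires on the earlier of 1 March 2034 and 30 June 2033.

2033-06-30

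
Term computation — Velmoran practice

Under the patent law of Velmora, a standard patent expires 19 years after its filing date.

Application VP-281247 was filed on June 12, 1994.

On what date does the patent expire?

June 12, 2013

Filing date + 19 years → 12 June 2013.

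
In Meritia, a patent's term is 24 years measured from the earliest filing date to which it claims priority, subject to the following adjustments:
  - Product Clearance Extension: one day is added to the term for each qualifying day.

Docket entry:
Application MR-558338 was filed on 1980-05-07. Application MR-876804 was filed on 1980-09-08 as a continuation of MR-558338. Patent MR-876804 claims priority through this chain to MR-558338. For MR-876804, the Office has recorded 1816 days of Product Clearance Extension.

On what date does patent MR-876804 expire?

2009-04-27

Earliest priority filing: 7 May 1980.
Base term: 7 May 1980 + 24 years → 7 May 2004.
Product Clearance Extension: +1816 days → 27 April 2009.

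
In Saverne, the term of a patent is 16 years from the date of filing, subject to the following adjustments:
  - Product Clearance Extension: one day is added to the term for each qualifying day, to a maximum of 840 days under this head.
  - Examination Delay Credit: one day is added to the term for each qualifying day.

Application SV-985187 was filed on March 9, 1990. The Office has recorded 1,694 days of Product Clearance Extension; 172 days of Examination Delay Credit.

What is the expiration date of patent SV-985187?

Base term: filing date + 16 years → 9 March 2006.
Product Clearance Extension: 1694 days claimed exceeds the 840-day cap, so +840 days → 26 June 2008.
Examination Delay Credit: +172 days → 15 December 2008.

December 15, 2008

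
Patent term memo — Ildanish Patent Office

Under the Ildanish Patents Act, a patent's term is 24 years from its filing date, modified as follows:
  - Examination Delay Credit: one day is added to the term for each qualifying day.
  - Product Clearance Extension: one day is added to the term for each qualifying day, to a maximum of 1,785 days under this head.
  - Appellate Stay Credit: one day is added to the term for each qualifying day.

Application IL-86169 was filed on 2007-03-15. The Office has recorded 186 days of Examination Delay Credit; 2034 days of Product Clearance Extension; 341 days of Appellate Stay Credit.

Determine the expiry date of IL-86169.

2037-07-13

Base term: filing date + 24 years → 15 March 2031.
Examination Delay Credit: +186 days → 17 September 2031.
Product Clearance Extension: 2034 days claimed exceeds the 1785-day cap, so +1785 days → 6 August 2036.
Appellate Stay Credit: +341 days → 13 July 2037.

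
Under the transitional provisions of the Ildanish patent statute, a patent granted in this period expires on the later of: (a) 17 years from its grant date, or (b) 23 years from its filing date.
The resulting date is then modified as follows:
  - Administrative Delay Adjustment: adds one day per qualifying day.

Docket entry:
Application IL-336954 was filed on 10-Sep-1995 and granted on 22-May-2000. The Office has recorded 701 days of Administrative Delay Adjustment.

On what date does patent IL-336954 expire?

2020-08-11

(a) grant + 17 years → 22 May 2017.
(b) filing + 23 years → 10 September 2018.
Later of the two: 10 September 2018.
Administrative Delay Adjustment: +701 days → 11 August 2020.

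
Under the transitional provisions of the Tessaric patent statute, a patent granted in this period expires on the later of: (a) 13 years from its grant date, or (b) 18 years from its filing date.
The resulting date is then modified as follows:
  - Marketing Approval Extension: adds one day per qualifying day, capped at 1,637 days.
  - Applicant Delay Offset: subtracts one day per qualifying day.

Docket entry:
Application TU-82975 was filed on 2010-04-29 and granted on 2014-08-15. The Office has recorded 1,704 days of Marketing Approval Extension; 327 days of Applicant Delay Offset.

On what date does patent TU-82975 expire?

(a) grant + 13 years → 15 August 2027.
(b) filing + 18 years → 29 April 2028.
Later of the two: 29 April 2028.
Marketing Approval Extension: 1704 days claimed exceeds the 1637-day cap, so +1637 days → 22 October 2032.
Applicant Delay Offset: −327 days → 30 November 2031.

November 30, 2031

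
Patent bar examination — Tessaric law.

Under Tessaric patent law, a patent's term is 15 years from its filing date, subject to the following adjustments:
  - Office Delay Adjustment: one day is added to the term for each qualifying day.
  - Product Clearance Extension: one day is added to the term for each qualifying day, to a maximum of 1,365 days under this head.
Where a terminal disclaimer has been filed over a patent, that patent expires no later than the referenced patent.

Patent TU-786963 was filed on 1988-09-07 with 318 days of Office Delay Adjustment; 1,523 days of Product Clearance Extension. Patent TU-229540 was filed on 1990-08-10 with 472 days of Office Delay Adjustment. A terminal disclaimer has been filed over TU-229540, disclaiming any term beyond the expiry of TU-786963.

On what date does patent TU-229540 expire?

November 25, 2006

Natural term of TU-229540:
  Base: filing + 15 years → 10 August 2005.
  Office Delay Adjustment: +472 days → 25 November 2006.
Expiry of referenced patent TU-786963:
  Base: filing + 15 years → 7 September 2003.
  Office Delay Adjustment: +318 days → 21 July 2004.
  Product Clearance Extension: 1523 days claimed exceeds the 1365-day cap, so +1365 days → 16 April 2008.
Terminal disclaimer: TU-229540 expires on the earlier of 25 November 2006 and 16 April 2008.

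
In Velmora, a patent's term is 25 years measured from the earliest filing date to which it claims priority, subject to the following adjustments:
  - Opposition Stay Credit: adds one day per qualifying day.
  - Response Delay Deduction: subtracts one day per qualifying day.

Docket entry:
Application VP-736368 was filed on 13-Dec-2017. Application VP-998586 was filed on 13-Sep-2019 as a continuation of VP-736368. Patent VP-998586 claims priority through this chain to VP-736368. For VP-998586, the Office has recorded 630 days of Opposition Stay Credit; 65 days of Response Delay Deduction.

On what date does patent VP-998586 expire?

2044-06-30

Earliest priority filing: 13 December 2017.
Base term: 13 December 2017 + 25 years → 13 December 2042.
Opposition Stay Credit: +630 days → 3 September 2044.
Response Delay Deduction: −65 days → 30 June 2044.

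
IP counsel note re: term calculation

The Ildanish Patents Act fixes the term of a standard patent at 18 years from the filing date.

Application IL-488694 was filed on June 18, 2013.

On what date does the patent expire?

2031-06-18

Filing date + 18 years → 18 June 2031.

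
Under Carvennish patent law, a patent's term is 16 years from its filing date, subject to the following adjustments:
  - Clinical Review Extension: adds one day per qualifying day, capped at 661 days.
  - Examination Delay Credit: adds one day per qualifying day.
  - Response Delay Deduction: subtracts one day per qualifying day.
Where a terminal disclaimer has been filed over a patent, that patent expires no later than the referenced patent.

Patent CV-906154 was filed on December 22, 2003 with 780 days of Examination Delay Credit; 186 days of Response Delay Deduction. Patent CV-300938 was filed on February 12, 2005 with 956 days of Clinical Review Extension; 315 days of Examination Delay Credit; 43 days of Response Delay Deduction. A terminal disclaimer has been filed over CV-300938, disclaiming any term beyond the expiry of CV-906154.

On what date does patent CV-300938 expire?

2021-08-07

Natural term of CV-300938:
  Base: filing + 16 years → 12 February 2021.
  Clinical Review Extension: 956 days claimed exceeds the 661-day cap, so +661 days → 5 December 2022.
  Examination Delay Credit: +315 days → 16 October 2023.
  Response Delay Deduction: −43 days → 3 September 2023.
Expiry of referenced patent CV-906154:
  Base: filing + 16 years → 22 December 2019.
  Examination Delay Credit: +780 days → 9 February 2022.
  Response Delay Deduction: −186 days → 7 August 2021.
Terminal disclaimer: CV-300938 expires on the earlier of 3 September 2023 and 7 August 2021.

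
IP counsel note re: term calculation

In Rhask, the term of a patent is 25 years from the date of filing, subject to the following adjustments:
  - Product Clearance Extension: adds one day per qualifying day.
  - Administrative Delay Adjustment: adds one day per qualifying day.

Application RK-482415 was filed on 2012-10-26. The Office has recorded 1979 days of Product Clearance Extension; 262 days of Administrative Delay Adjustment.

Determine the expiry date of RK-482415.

December 15, 2043

Base term: filing date + 25 years → 26 October 2037.
Product Clearance Extension: +1979 days → 28 March 2043.
Administrative Delay Adjustment: +262 days → 15 December 2043.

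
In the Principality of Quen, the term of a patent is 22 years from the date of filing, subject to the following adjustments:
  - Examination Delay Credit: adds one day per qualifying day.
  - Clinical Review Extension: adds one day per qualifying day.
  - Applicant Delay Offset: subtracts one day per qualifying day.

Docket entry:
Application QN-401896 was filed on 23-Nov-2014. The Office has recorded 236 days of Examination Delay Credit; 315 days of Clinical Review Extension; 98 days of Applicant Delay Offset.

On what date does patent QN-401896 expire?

2038-02-19

Base term: filing date + 22 years → 23 November 2036.
Examination Delay Credit: +236 days → 17 July 2037.
Clinical Review Extension: +315 days → 28 May 2038.
Applicant Delay Offset: −98 days → 19 February 2038.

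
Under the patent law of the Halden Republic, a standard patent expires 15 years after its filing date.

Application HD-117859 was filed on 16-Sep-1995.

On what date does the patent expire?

Filing date + 15 years → 16 September 2010.

2010-09-16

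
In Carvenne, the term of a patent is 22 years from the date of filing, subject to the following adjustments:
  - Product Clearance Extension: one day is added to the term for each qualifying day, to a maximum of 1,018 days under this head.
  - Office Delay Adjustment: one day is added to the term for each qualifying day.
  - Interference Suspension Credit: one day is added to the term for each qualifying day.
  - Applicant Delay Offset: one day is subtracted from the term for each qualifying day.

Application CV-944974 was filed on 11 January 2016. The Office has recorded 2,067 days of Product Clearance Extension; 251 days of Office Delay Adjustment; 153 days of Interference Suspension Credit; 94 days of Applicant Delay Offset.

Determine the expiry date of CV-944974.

August 31, 2041

Base term: filing date + 22 years → 11 January 2038.
Product Clearance Extension: 2067 days claimed exceeds the 1018-day cap, so +1018 days → 25 October 2040.
Office Delay Adjustment: +251 days → 3 July 2041.
Interference Suspension Credit: +153 days → 3 December 2041.
Applicant Delay Offset: −94 days → 31 August 2041.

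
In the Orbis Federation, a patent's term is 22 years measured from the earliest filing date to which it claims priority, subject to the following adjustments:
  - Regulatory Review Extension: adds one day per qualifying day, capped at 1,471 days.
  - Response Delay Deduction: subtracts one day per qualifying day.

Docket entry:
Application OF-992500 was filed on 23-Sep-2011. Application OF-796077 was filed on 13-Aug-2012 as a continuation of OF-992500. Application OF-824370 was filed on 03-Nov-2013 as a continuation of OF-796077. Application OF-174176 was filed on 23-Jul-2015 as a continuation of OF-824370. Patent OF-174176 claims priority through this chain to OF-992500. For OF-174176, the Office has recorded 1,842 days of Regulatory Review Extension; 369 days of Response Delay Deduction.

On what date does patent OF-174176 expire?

September 29, 2036

Earliest priority filing: 23 September 2011.
Base term: 23 September 2011 + 22 years → 23 September 2033.
Regulatory Review Extension: 1842 days claimed exceeds the 1471-day cap, so +1471 days → 3 October 2037.
Response Delay Deduction: −369 days → 29 September 2036.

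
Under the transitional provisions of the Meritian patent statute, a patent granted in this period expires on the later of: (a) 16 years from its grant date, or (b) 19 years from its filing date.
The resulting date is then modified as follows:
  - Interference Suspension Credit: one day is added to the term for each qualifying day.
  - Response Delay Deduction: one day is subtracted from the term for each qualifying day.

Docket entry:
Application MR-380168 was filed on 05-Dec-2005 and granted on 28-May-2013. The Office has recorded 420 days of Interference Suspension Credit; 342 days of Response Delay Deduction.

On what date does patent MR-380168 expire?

August 14, 2029

(a) grant + 16 years → 28 May 2029.
(b) filing + 19 years → 5 December 2024.
Later of the two: 28 May 2029.
Interference Suspension Credit: +420 days → 22 July 2030.
Response Delay Deduction: −342 days → 14 August 2029.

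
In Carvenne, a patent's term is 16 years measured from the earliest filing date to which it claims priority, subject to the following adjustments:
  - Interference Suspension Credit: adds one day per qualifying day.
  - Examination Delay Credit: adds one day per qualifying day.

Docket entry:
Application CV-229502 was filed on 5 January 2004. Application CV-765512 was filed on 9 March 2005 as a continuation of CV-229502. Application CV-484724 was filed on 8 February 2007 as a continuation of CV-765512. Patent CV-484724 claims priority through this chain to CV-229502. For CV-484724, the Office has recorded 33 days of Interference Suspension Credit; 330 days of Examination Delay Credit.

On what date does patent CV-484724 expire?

Earliest priority filing: 5 January 2004.
Base term: 5 January 2004 + 16 years → 5 January 2020.
Interference Suspension Credit: +33 days → 7 February 2020.
Examination Delay Credit: +330 days → 2 January 2021.

2021-01-02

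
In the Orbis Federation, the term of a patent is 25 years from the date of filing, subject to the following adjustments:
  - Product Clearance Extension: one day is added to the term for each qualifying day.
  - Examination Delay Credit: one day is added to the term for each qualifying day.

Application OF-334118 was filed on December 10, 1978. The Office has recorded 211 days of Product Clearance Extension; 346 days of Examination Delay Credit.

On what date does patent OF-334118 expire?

Base term: filing date + 25 years → 10 December 2003.
Product Clearance Extension: +211 days → 8 July 2004.
Examination Delay Credit: +346 days → 19 June 2005.

2005-06-19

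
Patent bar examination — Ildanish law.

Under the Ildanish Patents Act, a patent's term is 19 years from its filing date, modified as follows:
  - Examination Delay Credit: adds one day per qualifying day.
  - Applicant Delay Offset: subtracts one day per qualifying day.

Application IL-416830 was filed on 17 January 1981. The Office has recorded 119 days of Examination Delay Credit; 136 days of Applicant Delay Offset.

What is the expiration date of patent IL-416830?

Base term: filing date + 19 years → 17 January 2000.
Examination Delay Credit: +119 days → 15 May 2000.
Applicant Delay Offset: −136 days → 31 December 1999.

December 31, 1999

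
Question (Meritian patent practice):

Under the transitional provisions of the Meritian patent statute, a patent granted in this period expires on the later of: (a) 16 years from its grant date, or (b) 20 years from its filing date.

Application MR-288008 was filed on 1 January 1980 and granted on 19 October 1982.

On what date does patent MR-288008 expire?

2000-01-01

(a) grant + 16 years → 19 October 1998.
(b) filing + 20 years → 1 January 2000.
Later of the two: 1 January 2000.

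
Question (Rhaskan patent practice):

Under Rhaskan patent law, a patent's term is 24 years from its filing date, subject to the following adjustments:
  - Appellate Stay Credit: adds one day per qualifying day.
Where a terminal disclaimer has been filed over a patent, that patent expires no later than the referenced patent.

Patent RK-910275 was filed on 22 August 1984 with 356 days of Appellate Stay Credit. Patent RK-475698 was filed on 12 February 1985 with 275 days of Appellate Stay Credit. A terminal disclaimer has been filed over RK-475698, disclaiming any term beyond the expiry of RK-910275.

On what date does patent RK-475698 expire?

2009-08-13

Natural term of RK-475698:
  Base: filing + 24 years → 12 February 2009.
  Appellate Stay Credit: +275 days → 14 November 2009.
Expiry of referenced patent RK-910275:
  Base: filing + 24 years → 22 August 2008.
  Appellate Stay Credit: +356 days → 13 August 2009.
Terminal disclaimer: RK-475698 expires on the earlier of 14 November 2009 and 13 August 2009.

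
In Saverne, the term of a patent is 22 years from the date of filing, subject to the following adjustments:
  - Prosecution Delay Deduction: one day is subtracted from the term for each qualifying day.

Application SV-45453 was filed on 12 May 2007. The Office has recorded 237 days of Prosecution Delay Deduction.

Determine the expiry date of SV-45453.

September 17, 2028

Base term: filing date + 22 years → 12 May 2029.
Prosecution Delay Deduction: −237 days → 17 September 2028.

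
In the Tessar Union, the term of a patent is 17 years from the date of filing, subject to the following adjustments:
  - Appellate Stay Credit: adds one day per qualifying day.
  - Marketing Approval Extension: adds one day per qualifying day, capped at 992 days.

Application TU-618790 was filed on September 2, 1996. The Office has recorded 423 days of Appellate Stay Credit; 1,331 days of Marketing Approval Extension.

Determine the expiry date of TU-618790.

July 18, 2017

Base term: filing date + 17 years → 2 September 2013.
Appellate Stay Credit: +423 days → 30 October 2014.
Marketing Approval Extension: 1331 days claimed exceeds the 992-day cap, so +992 days → 18 July 2017.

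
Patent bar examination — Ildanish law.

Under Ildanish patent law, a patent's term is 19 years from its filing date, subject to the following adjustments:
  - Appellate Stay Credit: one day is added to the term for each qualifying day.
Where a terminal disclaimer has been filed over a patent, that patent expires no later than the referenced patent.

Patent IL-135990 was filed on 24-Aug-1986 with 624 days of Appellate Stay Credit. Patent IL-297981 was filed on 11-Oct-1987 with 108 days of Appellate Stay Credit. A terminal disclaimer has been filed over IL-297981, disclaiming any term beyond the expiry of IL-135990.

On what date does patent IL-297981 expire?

January 27, 2007

Natural term of IL-297981:
  Base: filing + 19 years → 11 October 2006.
  Appellate Stay Credit: +108 days → 27 January 2007.
Expiry of referenced patent IL-135990:
  Base: filing + 19 years → 24 August 2005.
  Appellate Stay Credit: +624 days → 10 May 2007.
Terminal disclaimer: IL-297981 expires on the earlier of 27 January 2007 and 10 May 2007.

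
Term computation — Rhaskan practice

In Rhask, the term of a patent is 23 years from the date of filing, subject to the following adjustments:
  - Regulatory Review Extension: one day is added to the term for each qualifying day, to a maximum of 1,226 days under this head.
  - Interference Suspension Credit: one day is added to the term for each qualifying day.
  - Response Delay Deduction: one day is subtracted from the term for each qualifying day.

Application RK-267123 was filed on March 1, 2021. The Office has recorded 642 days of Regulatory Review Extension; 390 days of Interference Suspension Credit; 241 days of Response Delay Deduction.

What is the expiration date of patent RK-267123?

2046-05-01

Base term: filing date + 23 years → 1 March 2044.
Regulatory Review Extension: 642 days (within the 1226-day cap) → +642 days → 3 December 2045.
Interference Suspension Credit: +390 days → 28 December 2046.
Response Delay Deduction: −241 days → 1 May 2046.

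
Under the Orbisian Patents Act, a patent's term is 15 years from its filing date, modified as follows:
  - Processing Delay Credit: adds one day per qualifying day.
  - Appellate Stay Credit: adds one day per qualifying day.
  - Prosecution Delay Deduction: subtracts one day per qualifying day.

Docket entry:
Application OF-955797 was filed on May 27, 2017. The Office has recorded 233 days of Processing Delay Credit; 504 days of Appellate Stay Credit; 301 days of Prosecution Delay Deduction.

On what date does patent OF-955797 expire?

August 6, 2033

Base term: filing date + 15 years → 27 May 2032.
Processing Delay Credit: +233 days → 15 January 2033.
Appellate Stay Credit: +504 days → 3 June 2034.
Prosecution Delay Deduction: −301 days → 6 August 2033.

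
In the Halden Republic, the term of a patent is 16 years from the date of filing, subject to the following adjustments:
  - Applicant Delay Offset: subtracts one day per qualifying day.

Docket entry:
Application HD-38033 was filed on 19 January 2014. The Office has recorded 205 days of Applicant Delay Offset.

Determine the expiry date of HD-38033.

Base term: filing date + 16 years → 19 January 2030.
Applicant Delay Offset: −205 days → 28 June 2029.

June 28, 2029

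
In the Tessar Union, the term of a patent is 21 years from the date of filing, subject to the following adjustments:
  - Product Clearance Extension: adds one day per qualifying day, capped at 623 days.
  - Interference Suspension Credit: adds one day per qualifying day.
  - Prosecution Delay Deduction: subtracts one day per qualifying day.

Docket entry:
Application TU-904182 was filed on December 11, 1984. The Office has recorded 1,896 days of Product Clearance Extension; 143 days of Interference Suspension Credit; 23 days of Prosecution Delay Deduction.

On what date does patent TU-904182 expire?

Base term: filing date + 21 years → 11 December 2005.
Product Clearance Extension: 1896 days claimed exceeds the 623-day cap, so +623 days → 26 August 2007.
Interference Suspension Credit: +143 days → 16 January 2008.
Prosecution Delay Deduction: −23 days → 24 December 2007.

December 24, 2007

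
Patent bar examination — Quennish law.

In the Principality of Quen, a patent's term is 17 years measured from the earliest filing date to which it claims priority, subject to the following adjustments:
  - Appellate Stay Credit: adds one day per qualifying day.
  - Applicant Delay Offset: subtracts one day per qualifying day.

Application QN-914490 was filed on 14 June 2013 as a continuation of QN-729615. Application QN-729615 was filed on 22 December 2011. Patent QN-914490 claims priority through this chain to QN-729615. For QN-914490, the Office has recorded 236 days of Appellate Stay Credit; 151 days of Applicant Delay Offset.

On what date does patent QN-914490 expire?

March 17, 2029

Earliest priority filing: 22 December 2011.
Base term: 22 December 2011 + 17 years → 22 December 2028.
Appellate Stay Credit: +236 days → 15 August 2029.
Applicant Delay Offset: −151 days → 17 March 2029.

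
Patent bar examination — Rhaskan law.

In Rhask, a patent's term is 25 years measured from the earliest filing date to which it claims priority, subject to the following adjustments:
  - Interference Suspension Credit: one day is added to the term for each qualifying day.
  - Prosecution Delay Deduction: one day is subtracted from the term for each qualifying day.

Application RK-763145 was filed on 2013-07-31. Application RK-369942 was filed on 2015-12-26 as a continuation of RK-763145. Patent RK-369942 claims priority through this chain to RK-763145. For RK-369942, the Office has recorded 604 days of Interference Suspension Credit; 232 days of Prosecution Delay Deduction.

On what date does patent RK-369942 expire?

Earliest priority filing: 31 July 2013.
Base term: 31 July 2013 + 25 years → 31 July 2038.
Interference Suspension Credit: +604 days → 26 March 2040.
Prosecution Delay Deduction: −232 days → 7 August 2039.

August 7, 2039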